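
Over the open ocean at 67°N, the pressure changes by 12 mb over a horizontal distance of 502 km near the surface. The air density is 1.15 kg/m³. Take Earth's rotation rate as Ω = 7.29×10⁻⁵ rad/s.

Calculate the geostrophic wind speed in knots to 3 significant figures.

30.1 knots

Coriolis parameter at 67°N:
f = 2Ω sin φ = 2 × 7.29×10⁻⁵ × sin 67° = 1.34×10⁻⁴ s⁻¹
Pressure gradient: |∂P/∂n| = 1200 Pa / 502000 m = 2.39×10⁻³ Pa/m
Geostrophic balance (pressure-gradient force = Coriolis force):
V_g = (1/(fρ)) |∂P/∂n| = 2.39×10⁻³ / (1.34×10⁻⁴ × 1.15) = 15.5 m/s
Converting: 15.5 m/s × 1.944 = 30.1 knots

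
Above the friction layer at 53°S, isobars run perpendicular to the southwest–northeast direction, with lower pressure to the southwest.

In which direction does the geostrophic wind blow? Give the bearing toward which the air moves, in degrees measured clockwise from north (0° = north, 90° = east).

The pressure-gradient force points toward the southwest (bearing 225°).
Geostrophic balance: in the Southern Hemisphere the Coriolis force deflects motion to the left, so the geostrophic wind blows 90° to the left of the pressure-gradient force (low pressure on the right).
Rotating 225° by 90° counterclockwise gives 135° — the wind blows toward the southeast.

135°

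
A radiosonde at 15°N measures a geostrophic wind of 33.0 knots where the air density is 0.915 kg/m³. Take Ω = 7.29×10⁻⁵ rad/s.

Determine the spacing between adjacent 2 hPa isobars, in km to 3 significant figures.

341 km

Coriolis parameter at 15°N:
f = 2Ω sin φ = 2 × 7.29×10⁻⁵ × sin 15° = 3.77×10⁻⁵ s⁻¹
Wind speed in SI: 33.0 knots = 17.0 m/s
Geostrophic balance rearranged: |∂P/∂n| = f ρ V_g
|∂P/∂n| = 3.77×10⁻⁵ × 0.915 × 17.0 = 5.86×10⁻⁴ Pa/m
Isobar spacing: Δn = ΔP/|∂P/∂n| = 200 Pa / 5.86×10⁻⁴ Pa/m = 341195 m ≈ 341 km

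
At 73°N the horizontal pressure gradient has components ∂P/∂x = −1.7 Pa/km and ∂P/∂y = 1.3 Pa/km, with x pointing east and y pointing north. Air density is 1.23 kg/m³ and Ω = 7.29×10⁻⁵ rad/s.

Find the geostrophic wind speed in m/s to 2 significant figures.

12 m/s

Coriolis parameter at 73°N:
f = 2Ω sin φ = 2 × 7.29×10⁻⁵ × sin 73° = 1.39×10⁻⁴ s⁻¹
Component geostrophic relations (x east, y north):
u_g = −(1/(fρ)) ∂P/∂y,  v_g = (1/(fρ)) ∂P/∂x
u_g = −(1.3×10⁻³)/(1.39×10⁻⁴ × 1.23) = −7.58 m/s;  v_g = (−1.7×10⁻³)/(1.39×10⁻⁴ × 1.23) = −9.91 m/s
|V_g| = √(u_g² + v_g²) = 12.5 m/s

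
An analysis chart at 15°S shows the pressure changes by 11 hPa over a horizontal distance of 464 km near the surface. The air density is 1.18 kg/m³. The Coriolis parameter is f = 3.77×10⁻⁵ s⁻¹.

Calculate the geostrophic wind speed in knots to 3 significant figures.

104 knots

Pressure gradient: |∂P/∂n| = 1100 Pa / 464000 m = 2.37×10⁻³ Pa/m
Geostrophic balance (pressure-gradient force = Coriolis force):
V_g = (1/(fρ)) |∂P/∂n| = 2.37×10⁻³ / (3.77×10⁻⁵ × 1.18) = 53.3 m/s
Converting: 53.3 m/s × 1.944 = 104 knots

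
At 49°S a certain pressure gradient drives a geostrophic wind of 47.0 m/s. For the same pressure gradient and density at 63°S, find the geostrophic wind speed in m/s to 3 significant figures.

39.8 m/s

With the same pressure gradient and density, V_g ∝ 1/f ∝ 1/sin φ.
V₂ = V₁ · sin φ₁ / sin φ₂ = 47.0 × sin 49° / sin 63°
V₂ = 47.0 × 0.7547/0.8910 = 39.8 m/s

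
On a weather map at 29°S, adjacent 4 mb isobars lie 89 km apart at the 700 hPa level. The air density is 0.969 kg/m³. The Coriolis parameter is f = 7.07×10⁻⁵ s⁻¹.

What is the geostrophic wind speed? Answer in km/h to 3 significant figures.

Pressure gradient: |∂P/∂n| = 400 Pa / 89000 m = 4.49×10⁻³ Pa/m
Geostrophic balance (pressure-gradient force = Coriolis force):
V_g = (1/(fρ)) |∂P/∂n| = 4.49×10⁻³ / (7.07×10⁻⁵ × 0.969) = 65.6 m/s
Converting: 65.6 m/s × 3.6 = 236 km/h

236 km/h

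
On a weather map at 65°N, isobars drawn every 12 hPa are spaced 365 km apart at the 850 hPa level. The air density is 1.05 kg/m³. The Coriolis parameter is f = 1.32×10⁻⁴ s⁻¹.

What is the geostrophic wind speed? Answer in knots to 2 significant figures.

Pressure gradient: |∂P/∂n| = 1200 Pa / 365000 m = 3.29×10⁻³ Pa/m
Geostrophic balance (pressure-gradient force = Coriolis force):
V_g = (1/(fρ)) |∂P/∂n| = 3.29×10⁻³ / (1.32×10⁻⁴ × 1.05) = 23.7 m/s
Converting: 23.7 m/s × 1.944 = 46 knots

46 knots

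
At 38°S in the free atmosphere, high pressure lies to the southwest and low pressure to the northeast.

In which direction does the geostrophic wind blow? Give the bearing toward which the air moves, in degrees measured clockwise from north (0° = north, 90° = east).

The pressure-gradient force points toward the northeast (bearing 045°).
Geostrophic balance: in the Southern Hemisphere the Coriolis force deflects motion to the left, so the geostrophic wind blows 90° to the left of the pressure-gradient force (low pressure on the right).
Rotating 045° by 90° counterclockwise gives 315° — the wind blows toward the northwest.

315°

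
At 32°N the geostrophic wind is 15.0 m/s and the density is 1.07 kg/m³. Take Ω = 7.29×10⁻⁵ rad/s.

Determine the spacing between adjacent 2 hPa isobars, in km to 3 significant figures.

Coriolis parameter at 32°N:
f = 2Ω sin φ = 2 × 7.29×10⁻⁵ × sin 32° = 7.73×10⁻⁵ s⁻¹
Geostrophic balance rearranged: |∂P/∂n| = f ρ V_g
|∂P/∂n| = 7.73×10⁻⁵ × 1.07 × 15.0 = 1.24×10⁻³ Pa/m
Isobar spacing: Δn = ΔP/|∂P/∂n| = 200 Pa / 1.24×10⁻³ Pa/m = 161283 m ≈ 161 km

161 km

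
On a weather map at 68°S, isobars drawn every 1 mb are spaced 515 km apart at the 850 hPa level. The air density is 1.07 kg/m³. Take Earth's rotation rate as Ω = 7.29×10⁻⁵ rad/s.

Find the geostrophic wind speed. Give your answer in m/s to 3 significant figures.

Coriolis parameter at 68°S:
f = 2Ω sin φ = 2 × 7.29×10⁻⁵ × sin 68° = 1.35×10⁻⁴ s⁻¹
Pressure gradient: |∂P/∂n| = 100 Pa / 515000 m = 1.94×10⁻⁴ Pa/m
Geostrophic balance (pressure-gradient force = Coriolis force):
V_g = (1/(fρ)) |∂P/∂n| = 1.94×10⁻⁴ / (1.35×10⁻⁴ × 1.07) = 1.34 m/s

1.34 m/s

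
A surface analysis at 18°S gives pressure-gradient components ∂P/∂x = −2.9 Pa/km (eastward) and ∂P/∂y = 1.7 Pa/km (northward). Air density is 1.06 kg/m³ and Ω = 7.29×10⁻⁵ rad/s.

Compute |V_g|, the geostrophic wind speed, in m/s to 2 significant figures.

Coriolis parameter at 18°S:
f = 2Ω sin φ = 2 × 7.29×10⁻⁵ × sin 18° = 4.51×10⁻⁵ s⁻¹
In the Southern Hemisphere f is negative: f = −4.51×10⁻⁵ s⁻¹.
Component geostrophic relations (x east, y north):
u_g = −(1/(fρ)) ∂P/∂y,  v_g = (1/(fρ)) ∂P/∂x
u_g = −(1.7×10⁻³)/(−4.51×10⁻⁵ × 1.06) = 35.6 m/s;  v_g = (−2.9×10⁻³)/(−4.51×10⁻⁵ × 1.06) = 60.7 m/s
|V_g| = √(u_g² + v_g²) = 70.4 m/s

70 m/s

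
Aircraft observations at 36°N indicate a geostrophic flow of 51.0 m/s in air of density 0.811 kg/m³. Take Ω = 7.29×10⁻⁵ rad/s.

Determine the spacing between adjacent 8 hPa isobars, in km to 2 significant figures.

230 km

Coriolis parameter at 36°N:
f = 2Ω sin φ = 2 × 7.29×10⁻⁵ × sin 36° = 8.57×10⁻⁵ s⁻¹
Geostrophic balance rearranged: |∂P/∂n| = f ρ V_g
|∂P/∂n| = 8.57×10⁻⁵ × 0.811 × 51.0 = 3.54×10⁻³ Pa/m
Isobar spacing: Δn = ΔP/|∂P/∂n| = 800 Pa / 3.54×10⁻³ Pa/m = 225695 m ≈ 230 km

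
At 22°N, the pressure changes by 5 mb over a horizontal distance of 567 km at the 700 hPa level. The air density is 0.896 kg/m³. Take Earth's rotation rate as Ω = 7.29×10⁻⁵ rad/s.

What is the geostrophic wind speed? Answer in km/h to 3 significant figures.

Coriolis parameter at 22°N:
f = 2Ω sin φ = 2 × 7.29×10⁻⁵ × sin 22° = 5.46×10⁻⁵ s⁻¹
Pressure gradient: |∂P/∂n| = 500 Pa / 567000 m = 8.82×10⁻⁴ Pa/m
Geostrophic balance (pressure-gradient force = Coriolis force):
V_g = (1/(fρ)) |∂P/∂n| = 8.82×10⁻⁴ / (5.46×10⁻⁵ × 0.896) = 18.0 m/s
Converting: 18.0 m/s × 3.6 = 64.9 km/h

64.9 km/h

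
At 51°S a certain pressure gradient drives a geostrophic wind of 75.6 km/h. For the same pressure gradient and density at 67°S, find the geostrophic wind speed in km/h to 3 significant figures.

63.8 km/h

With the same pressure gradient and density, V_g ∝ 1/f ∝ 1/sin φ.
V₂ = V₁ · sin φ₁ / sin φ₂ = 75.6 × sin 51° / sin 67°
V₂ = 75.6 × 0.7771/0.9205 = 63.8 km/h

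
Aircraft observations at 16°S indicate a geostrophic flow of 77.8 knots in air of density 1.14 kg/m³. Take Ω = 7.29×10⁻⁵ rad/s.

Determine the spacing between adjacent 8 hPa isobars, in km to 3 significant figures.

436 km

Coriolis parameter at 16°S:
f = 2Ω sin φ = 2 × 7.29×10⁻⁵ × sin 16° = 4.02×10⁻⁵ s⁻¹
Wind speed in SI: 77.8 knots = 40.0 m/s
Geostrophic balance rearranged: |∂P/∂n| = f ρ V_g
|∂P/∂n| = 4.02×10⁻⁵ × 1.14 × 40.0 = 1.83×10⁻³ Pa/m
Isobar spacing: Δn = ΔP/|∂P/∂n| = 800 Pa / 1.83×10⁻³ Pa/m = 436287 m ≈ 436 km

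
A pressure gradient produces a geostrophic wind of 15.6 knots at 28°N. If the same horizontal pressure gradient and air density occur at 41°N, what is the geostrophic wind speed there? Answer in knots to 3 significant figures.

With the same pressure gradient and density, V_g ∝ 1/f ∝ 1/sin φ.
V₂ = V₁ · sin φ₁ / sin φ₂ = 15.6 × sin 28° / sin 41°
V₂ = 15.6 × 0.4695/0.6561 = 11.2 knots

11.2 knots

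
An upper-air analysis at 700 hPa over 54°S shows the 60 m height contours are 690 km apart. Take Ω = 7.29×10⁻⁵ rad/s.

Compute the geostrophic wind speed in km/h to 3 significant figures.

Coriolis parameter at 54°S:
f = 2Ω sin φ = 2 × 7.29×10⁻⁵ × sin 54° = 1.18×10⁻⁴ s⁻¹
Height gradient: |∂Z/∂n| = 60 m / 690000 m = 8.70×10⁻⁵
On a pressure surface, geostrophic balance gives V_g = (g/f)|∂Z/∂n|:
V_g = 9.81 × 8.70×10⁻⁵ / 1.18×10⁻⁴ = 7.23 m/s
Converting: 7.23 m/s × 3.6 = 26.0 km/h

26.0 km/h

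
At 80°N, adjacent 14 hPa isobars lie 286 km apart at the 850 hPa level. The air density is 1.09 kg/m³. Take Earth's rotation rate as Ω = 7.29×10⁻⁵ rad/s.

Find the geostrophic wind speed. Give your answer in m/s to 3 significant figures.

31.3 m/s

Coriolis parameter at 80°N:
f = 2Ω sin φ = 2 × 7.29×10⁻⁵ × sin 80° = 1.44×10⁻⁴ s⁻¹
Pressure gradient: |∂P/∂n| = 1400 Pa / 286000 m = 4.90×10⁻³ Pa/m
Geostrophic balance (pressure-gradient force = Coriolis force):
V_g = (1/(fρ)) |∂P/∂n| = 4.90×10⁻³ / (1.44×10⁻⁴ × 1.09) = 31.3 m/s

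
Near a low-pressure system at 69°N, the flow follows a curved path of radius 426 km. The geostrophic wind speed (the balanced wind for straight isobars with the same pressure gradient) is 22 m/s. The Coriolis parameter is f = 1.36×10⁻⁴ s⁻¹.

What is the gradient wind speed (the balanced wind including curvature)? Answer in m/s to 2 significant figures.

Around a low, centrifugal force acts outward with Coriolis, so pressure-gradient force balances both:
(1/ρ)|∂P/∂n| = fV + V²/R  →  V² + fR·V − fR·V_g = 0
With fR = 1.36×10⁻⁴ × 426×10³ m = 57.9 m/s:
V = [−fR + √((fR)² + 4 fR V_g)]/2 = [−57.9 + √(57.9² + 4×57.9×22)]/2 = 17 m/s
Subgeostrophic (V < V_g = 22 m/s), as expected around a low.

17 m/s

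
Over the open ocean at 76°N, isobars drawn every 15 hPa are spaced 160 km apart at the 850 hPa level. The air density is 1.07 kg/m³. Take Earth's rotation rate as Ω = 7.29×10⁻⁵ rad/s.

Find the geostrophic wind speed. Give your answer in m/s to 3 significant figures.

61.9 m/s

Coriolis parameter at 76°N:
f = 2Ω sin φ = 2 × 7.29×10⁻⁵ × sin 76° = 1.41×10⁻⁴ s⁻¹
Pressure gradient: |∂P/∂n| = 1500 Pa / 160000 m = 9.38×10⁻³ Pa/m
Geostrophic balance (pressure-gradient force = Coriolis force):
V_g = (1/(fρ)) |∂P/∂n| = 9.38×10⁻³ / (1.41×10⁻⁴ × 1.07) = 61.9 m/s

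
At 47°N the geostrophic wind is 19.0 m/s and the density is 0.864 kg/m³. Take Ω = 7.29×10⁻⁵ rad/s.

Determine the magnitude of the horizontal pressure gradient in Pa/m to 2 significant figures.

1.8×10⁻³ Pa/m

Coriolis parameter at 47°N:
f = 2Ω sin φ = 2 × 7.29×10⁻⁵ × sin 47° = 1.07×10⁻⁴ s⁻¹
Geostrophic balance rearranged: |∂P/∂n| = f ρ V_g
|∂P/∂n| = 1.07×10⁻⁴ × 0.864 × 19.0 = 1.75×10⁻³ Pa/m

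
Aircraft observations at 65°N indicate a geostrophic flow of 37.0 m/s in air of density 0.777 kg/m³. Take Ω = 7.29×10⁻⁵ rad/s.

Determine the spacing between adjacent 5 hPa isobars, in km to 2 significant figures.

130 km

Coriolis parameter at 65°N:
f = 2Ω sin φ = 2 × 7.29×10⁻⁵ × sin 65° = 1.32×10⁻⁴ s⁻¹
Geostrophic balance rearranged: |∂P/∂n| = f ρ V_g
|∂P/∂n| = 1.32×10⁻⁴ × 0.777 × 37.0 = 3.80×10⁻³ Pa/m
Isobar spacing: Δn = ΔP/|∂P/∂n| = 500 Pa / 3.80×10⁻³ Pa/m = 131618 m ≈ 130 km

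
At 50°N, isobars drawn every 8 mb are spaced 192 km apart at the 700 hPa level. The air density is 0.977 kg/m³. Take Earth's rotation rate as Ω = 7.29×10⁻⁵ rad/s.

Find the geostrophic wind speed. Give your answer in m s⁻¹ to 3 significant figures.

38.2 m s⁻¹

Coriolis parameter at 50°N:
f = 2Ω sin φ = 2 × 7.29×10⁻⁵ × sin 50° = 1.12×10⁻⁴ s⁻¹
Pressure gradient: |∂P/∂n| = 800 Pa / 192000 m = 4.17×10⁻³ Pa/m
Geostrophic balance (pressure-gradient force = Coriolis force):
V_g = (1/(fρ)) |∂P/∂n| = 4.17×10⁻³ / (1.12×10⁻⁴ × 0.977) = 38.2 m/s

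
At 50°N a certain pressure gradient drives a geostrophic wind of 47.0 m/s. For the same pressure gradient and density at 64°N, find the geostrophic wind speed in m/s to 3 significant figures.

40.1 m/s

With the same pressure gradient and density, V_g ∝ 1/f ∝ 1/sin φ.
V₂ = V₁ · sin φ₁ / sin φ₂ = 47.0 × sin 50° / sin 64°
V₂ = 47.0 × 0.7660/0.8988 = 40.1 m/s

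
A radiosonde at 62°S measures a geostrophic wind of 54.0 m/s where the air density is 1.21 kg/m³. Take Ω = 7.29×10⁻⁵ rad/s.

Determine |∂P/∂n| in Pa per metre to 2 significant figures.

8.4×10⁻³ Pa/m

Coriolis parameter at 62°S:
f = 2Ω sin φ = 2 × 7.29×10⁻⁵ × sin 62° = 1.29×10⁻⁴ s⁻¹
Geostrophic balance rearranged: |∂P/∂n| = f ρ V_g
|∂P/∂n| = 1.29×10⁻⁴ × 1.21 × 54.0 = 8.41×10⁻³ Pa/m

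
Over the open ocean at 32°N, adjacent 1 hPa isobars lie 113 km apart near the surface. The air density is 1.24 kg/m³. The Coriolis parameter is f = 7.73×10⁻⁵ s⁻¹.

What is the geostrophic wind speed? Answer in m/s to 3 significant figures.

Pressure gradient: |∂P/∂n| = 100 Pa / 113000 m = 8.85×10⁻⁴ Pa/m
Geostrophic balance (pressure-gradient force = Coriolis force):
V_g = (1/(fρ)) |∂P/∂n| = 8.85×10⁻⁴ / (7.73×10⁻⁵ × 1.24) = 9.23 m/s

9.23 m/s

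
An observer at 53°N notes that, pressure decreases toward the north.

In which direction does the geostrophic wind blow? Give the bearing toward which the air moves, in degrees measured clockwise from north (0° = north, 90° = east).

The pressure-gradient force points toward the north (bearing 000°).
Geostrophic balance: in the Northern Hemisphere the Coriolis force deflects motion to the right, so the geostrophic wind blows 90° to the right of the pressure-gradient force (low pressure on the left).
Rotating 000° by 90° clockwise gives 090° — the wind blows toward the east.

090°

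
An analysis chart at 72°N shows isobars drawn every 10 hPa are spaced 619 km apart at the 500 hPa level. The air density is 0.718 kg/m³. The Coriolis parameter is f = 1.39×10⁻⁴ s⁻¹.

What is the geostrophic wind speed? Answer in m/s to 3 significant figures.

Pressure gradient: |∂P/∂n| = 1000 Pa / 619000 m = 1.62×10⁻³ Pa/m
Geostrophic balance (pressure-gradient force = Coriolis force):
V_g = (1/(fρ)) |∂P/∂n| = 1.62×10⁻³ / (1.39×10⁻⁴ × 0.718) = 16.2 m/s

16.2 m/s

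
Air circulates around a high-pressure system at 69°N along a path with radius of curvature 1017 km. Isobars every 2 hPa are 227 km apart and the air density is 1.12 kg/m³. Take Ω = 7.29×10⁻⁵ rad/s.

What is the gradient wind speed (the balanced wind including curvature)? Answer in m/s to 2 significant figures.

6.0 m/s

Coriolis parameter at 69°N:
f = 2Ω sin φ = 2 × 7.29×10⁻⁵ × sin 69° = 1.36×10⁻⁴ s⁻¹
Pressure gradient: |∂P/∂n| = 200 Pa / 227000 m = 8.81×10⁻⁴ Pa/m
Geostrophic speed: V_g = |∂P/∂n|/(fρ) = 8.81×10⁻⁴/(1.36×10⁻⁴ × 1.12) = 5.78 m/s
Around a high, pressure-gradient force acts outward with centrifugal, so Coriolis balances both:
fV = (1/ρ)|∂P/∂n| + V²/R  →  V² − fR·V + fR·V_g = 0
With fR = 1.36×10⁻⁴ × 1017×10³ m = 138 m/s:
V = [fR − √((fR)² − 4 fR V_g)]/2 = [138 − √(138² − 4×138×5.78)]/2 = 6.04 m/s
Supergeostrophic (V > V_g = 5.78 m/s), as expected around a high.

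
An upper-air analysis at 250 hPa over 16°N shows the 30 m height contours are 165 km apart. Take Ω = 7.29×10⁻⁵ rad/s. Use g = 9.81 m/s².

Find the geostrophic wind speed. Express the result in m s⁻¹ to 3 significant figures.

Coriolis parameter at 16°N:
f = 2Ω sin φ = 2 × 7.29×10⁻⁵ × sin 16° = 4.02×10⁻⁵ s⁻¹
Height gradient: |∂Z/∂n| = 30 m / 165000 m = 1.82×10⁻⁴
On a pressure surface, geostrophic balance gives V_g = (g/f)|∂Z/∂n|:
V_g = 9.81 × 1.82×10⁻⁴ / 4.02×10⁻⁵ = 44.4 m/s

44.4 m s⁻¹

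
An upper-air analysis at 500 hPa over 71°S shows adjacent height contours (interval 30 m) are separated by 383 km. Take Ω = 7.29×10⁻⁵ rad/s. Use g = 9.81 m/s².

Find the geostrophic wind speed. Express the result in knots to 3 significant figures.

Coriolis parameter at 71°S:
f = 2Ω sin φ = 2 × 7.29×10⁻⁵ × sin 71° = 1.38×10⁻⁴ s⁻¹
Height gradient: |∂Z/∂n| = 30 m / 383000 m = 7.83×10⁻⁵
On a pressure surface, geostrophic balance gives V_g = (g/f)|∂Z/∂n|:
V_g = 9.81 × 7.83×10⁻⁵ / 1.38×10⁻⁴ = 5.57 m/s
Converting: 5.57 m/s × 1.944 = 10.8 knots

10.8 knots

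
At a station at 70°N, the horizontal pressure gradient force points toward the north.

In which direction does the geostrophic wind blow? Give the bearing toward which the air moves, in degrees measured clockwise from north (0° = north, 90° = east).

The pressure-gradient force points toward the north (bearing 000°).
Geostrophic balance: in the Northern Hemisphere the Coriolis force deflects motion to the right, so the geostrophic wind blows 90° to the right of the pressure-gradient force (low pressure on the left).
Rotating 000° by 90° clockwise gives 090° — the wind blows toward the east.

090°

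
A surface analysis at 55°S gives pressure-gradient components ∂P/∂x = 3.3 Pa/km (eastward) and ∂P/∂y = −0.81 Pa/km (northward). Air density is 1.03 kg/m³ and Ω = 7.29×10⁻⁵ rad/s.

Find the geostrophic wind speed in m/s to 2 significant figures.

28 m/s

Coriolis parameter at 55°S:
f = 2Ω sin φ = 2 × 7.29×10⁻⁵ × sin 55° = 1.19×10⁻⁴ s⁻¹
In the Southern Hemisphere f is negative: f = −1.19×10⁻⁴ s⁻¹.
Component geostrophic relations (x east, y north):
u_g = −(1/(fρ)) ∂P/∂y,  v_g = (1/(fρ)) ∂P/∂x
u_g = −(−0.81×10⁻³)/(−1.19×10⁻⁴ × 1.03) = −6.58 m/s;  v_g = (3.3×10⁻³)/(−1.19×10⁻⁴ × 1.03) = −26.8 m/s
|V_g| = √(u_g² + v_g²) = 27.6 m/s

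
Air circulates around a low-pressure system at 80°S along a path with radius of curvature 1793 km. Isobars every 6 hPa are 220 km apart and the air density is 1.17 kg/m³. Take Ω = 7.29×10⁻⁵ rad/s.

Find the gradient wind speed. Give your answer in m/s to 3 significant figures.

Coriolis parameter at 80°S:
f = 2Ω sin φ = 2 × 7.29×10⁻⁵ × sin 80° = 1.44×10⁻⁴ s⁻¹
Pressure gradient: |∂P/∂n| = 600 Pa / 220000 m = 2.73×10⁻³ Pa/m
Geostrophic speed: V_g = |∂P/∂n|/(fρ) = 2.73×10⁻³/(1.44×10⁻⁴ × 1.17) = 16.2 m/s
Around a low, centrifugal force acts outward with Coriolis, so pressure-gradient force balances both:
(1/ρ)|∂P/∂n| = fV + V²/R  →  V² + fR·V − fR·V_g = 0
With fR = 1.44×10⁻⁴ × 1793×10³ m = 257 m/s:
V = [−fR + √((fR)² + 4 fR V_g)]/2 = [−257 + √(257² + 4×257×16.2)]/2 = 15.3 m/s
Subgeostrophic (V < V_g = 16.2 m/s), as expected around a low.

15.3 m/s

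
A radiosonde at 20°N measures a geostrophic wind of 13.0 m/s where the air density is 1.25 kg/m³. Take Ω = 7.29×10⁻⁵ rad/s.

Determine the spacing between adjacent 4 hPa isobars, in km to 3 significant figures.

Coriolis parameter at 20°N:
f = 2Ω sin φ = 2 × 7.29×10⁻⁵ × sin 20° = 4.99×10⁻⁵ s⁻¹
Geostrophic balance rearranged: |∂P/∂n| = f ρ V_g
|∂P/∂n| = 4.99×10⁻⁵ × 1.25 × 13.0 = 8.10×10⁻⁴ Pa/m
Isobar spacing: Δn = ΔP/|∂P/∂n| = 400 Pa / 8.10×10⁻⁴ Pa/m = 493625 m ≈ 494 km

494 km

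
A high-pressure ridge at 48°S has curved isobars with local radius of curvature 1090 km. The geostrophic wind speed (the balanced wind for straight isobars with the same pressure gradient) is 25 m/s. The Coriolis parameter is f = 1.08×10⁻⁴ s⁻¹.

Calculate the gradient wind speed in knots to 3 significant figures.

Around a high, pressure-gradient force acts outward with centrifugal, so Coriolis balances both:
fV = (1/ρ)|∂P/∂n| + V²/R  →  V² − fR·V + fR·V_g = 0
With fR = 1.08×10⁻⁴ × 1090×10³ m = 118 m/s:
V = [fR − √((fR)² − 4 fR V_g)]/2 = [118 − √(118² − 4×118×25)]/2 = 36 m/s
Supergeostrophic (V > V_g = 25 m/s), as expected around a high.
Converting: 36 m/s × 1.944 = 70.0 knots

70.0 knots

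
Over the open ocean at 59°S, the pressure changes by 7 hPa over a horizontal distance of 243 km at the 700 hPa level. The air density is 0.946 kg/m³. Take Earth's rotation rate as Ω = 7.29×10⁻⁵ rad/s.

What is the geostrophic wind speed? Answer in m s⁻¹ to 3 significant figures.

24.4 m s⁻¹

Coriolis parameter at 59°S:
f = 2Ω sin φ = 2 × 7.29×10⁻⁵ × sin 59° = 1.25×10⁻⁴ s⁻¹
Pressure gradient: |∂P/∂n| = 700 Pa / 243000 m = 2.88×10⁻³ Pa/m
Geostrophic balance (pressure-gradient force = Coriolis force):
V_g = (1/(fρ)) |∂P/∂n| = 2.88×10⁻³ / (1.25×10⁻⁴ × 0.946) = 24.4 m/s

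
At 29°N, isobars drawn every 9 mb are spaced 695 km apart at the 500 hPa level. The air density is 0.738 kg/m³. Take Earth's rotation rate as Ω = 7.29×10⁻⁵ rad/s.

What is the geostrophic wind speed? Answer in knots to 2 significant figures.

48 knots

Coriolis parameter at 29°N:
f = 2Ω sin φ = 2 × 7.29×10⁻⁵ × sin 29° = 7.07×10⁻⁵ s⁻¹
Pressure gradient: |∂P/∂n| = 900 Pa / 695000 m = 1.29×10⁻³ Pa/m
Geostrophic balance (pressure-gradient force = Coriolis force):
V_g = (1/(fρ)) |∂P/∂n| = 1.29×10⁻³ / (7.07×10⁻⁵ × 0.738) = 24.8 m/s
Converting: 24.8 m/s × 1.944 = 48 knots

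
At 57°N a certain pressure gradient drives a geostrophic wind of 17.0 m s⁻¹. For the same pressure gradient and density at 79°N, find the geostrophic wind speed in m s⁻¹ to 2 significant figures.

With the same pressure gradient and density, V_g ∝ 1/f ∝ 1/sin φ.
V₂ = V₁ · sin φ₁ / sin φ₂ = 17.0 × sin 57° / sin 79°
V₂ = 17.0 × 0.8387/0.9816 = 15 m s⁻¹

15 m s⁻¹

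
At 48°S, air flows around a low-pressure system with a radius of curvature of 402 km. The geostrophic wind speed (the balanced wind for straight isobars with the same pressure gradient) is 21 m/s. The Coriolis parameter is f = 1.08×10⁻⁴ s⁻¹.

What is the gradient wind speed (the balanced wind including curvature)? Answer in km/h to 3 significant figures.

Around a low, centrifugal force acts outward with Coriolis, so pressure-gradient force balances both:
(1/ρ)|∂P/∂n| = fV + V²/R  →  V² + fR·V − fR·V_g = 0
With fR = 1.08×10⁻⁴ × 402×10³ m = 43.4 m/s:
V = [−fR + √((fR)² + 4 fR V_g)]/2 = [−43.4 + √(43.4² + 4×43.4×21)]/2 = 15.5 m/s
Subgeostrophic (V < V_g = 21 m/s), as expected around a low.
Converting: 15.5 m/s × 3.6 = 55.7 km/h

55.7 km/h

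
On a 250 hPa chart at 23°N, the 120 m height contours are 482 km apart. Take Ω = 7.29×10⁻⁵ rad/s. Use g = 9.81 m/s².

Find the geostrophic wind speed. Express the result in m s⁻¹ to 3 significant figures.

Coriolis parameter at 23°N:
f = 2Ω sin φ = 2 × 7.29×10⁻⁵ × sin 23° = 5.70×10⁻⁵ s⁻¹
Height gradient: |∂Z/∂n| = 120 m / 482000 m = 2.49×10⁻⁴
On a pressure surface, geostrophic balance gives V_g = (g/f)|∂Z/∂n|:
V_g = 9.81 × 2.49×10⁻⁴ / 5.70×10⁻⁵ = 42.9 m/s

42.9 m s⁻¹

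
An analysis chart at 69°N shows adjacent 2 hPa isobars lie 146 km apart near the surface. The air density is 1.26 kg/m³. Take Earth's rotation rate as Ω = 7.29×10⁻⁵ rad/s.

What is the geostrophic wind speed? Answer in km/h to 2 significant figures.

Coriolis parameter at 69°N:
f = 2Ω sin φ = 2 × 7.29×10⁻⁵ × sin 69° = 1.36×10⁻⁴ s⁻¹
Pressure gradient: |∂P/∂n| = 200 Pa / 146000 m = 1.37×10⁻³ Pa/m
Geostrophic balance (pressure-gradient force = Coriolis force):
V_g = (1/(fρ)) |∂P/∂n| = 1.37×10⁻³ / (1.36×10⁻⁴ × 1.26) = 7.99 m/s
Converting: 7.99 m/s × 3.6 = 29 km/h

29 km/h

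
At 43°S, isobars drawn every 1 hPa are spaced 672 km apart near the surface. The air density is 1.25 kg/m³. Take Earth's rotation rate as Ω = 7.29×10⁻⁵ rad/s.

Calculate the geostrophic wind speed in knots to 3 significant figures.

Coriolis parameter at 43°S:
f = 2Ω sin φ = 2 × 7.29×10⁻⁵ × sin 43° = 9.94×10⁻⁵ s⁻¹
Pressure gradient: |∂P/∂n| = 100 Pa / 672000 m = 1.49×10⁻⁴ Pa/m
Geostrophic balance (pressure-gradient force = Coriolis force):
V_g = (1/(fρ)) |∂P/∂n| = 1.49×10⁻⁴ / (9.94×10⁻⁵ × 1.25) = 1.20 m/s
Converting: 1.20 m/s × 1.944 = 2.33 knots

2.33 knots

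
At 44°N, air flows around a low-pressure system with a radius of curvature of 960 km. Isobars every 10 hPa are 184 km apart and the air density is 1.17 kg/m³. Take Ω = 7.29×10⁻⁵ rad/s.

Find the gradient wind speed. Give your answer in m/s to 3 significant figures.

Coriolis parameter at 44°N:
f = 2Ω sin φ = 2 × 7.29×10⁻⁵ × sin 44° = 1.01×10⁻⁴ s⁻¹
Pressure gradient: |∂P/∂n| = 1000 Pa / 184000 m = 5.43×10⁻³ Pa/m
Geostrophic speed: V_g = |∂P/∂n|/(fρ) = 5.43×10⁻³/(1.01×10⁻⁴ × 1.17) = 45.9 m/s
Around a low, centrifugal force acts outward with Coriolis, so pressure-gradient force balances both:
(1/ρ)|∂P/∂n| = fV + V²/R  →  V² + fR·V − fR·V_g = 0
With fR = 1.01×10⁻⁴ × 960×10³ m = 97.2 m/s:
V = [−fR + √((fR)² + 4 fR V_g)]/2 = [−97.2 + √(97.2² + 4×97.2×45.9)]/2 = 34 m/s
Subgeostrophic (V < V_g = 45.9 m/s), as expected around a low.

34.0 m/s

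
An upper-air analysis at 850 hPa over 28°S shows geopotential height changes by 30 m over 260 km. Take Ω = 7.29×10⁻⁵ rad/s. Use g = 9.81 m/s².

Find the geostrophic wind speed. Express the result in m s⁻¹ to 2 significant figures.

17 m s⁻¹

Coriolis parameter at 28°S:
f = 2Ω sin φ = 2 × 7.29×10⁻⁵ × sin 28° = 6.84×10⁻⁵ s⁻¹
Height gradient: |∂Z/∂n| = 30 m / 260000 m = 1.15×10⁻⁴
On a pressure surface, geostrophic balance gives V_g = (g/f)|∂Z/∂n|:
V_g = 9.81 × 1.15×10⁻⁴ / 6.84×10⁻⁵ = 16.5 m/s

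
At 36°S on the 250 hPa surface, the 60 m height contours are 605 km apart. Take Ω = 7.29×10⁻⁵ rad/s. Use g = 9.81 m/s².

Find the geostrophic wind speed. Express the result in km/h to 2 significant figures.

Coriolis parameter at 36°S:
f = 2Ω sin φ = 2 × 7.29×10⁻⁵ × sin 36° = 8.57×10⁻⁵ s⁻¹
Height gradient: |∂Z/∂n| = 60 m / 605000 m = 9.92×10⁻⁵
On a pressure surface, geostrophic balance gives V_g = (g/f)|∂Z/∂n|:
V_g = 9.81 × 9.92×10⁻⁵ / 8.57×10⁻⁵ = 11.4 m/s
Converting: 11.4 m/s × 3.6 = 41 km/h

41 km/h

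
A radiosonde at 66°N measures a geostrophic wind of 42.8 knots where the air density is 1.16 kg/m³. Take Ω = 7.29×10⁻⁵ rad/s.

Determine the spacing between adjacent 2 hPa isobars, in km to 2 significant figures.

59 km

Coriolis parameter at 66°N:
f = 2Ω sin φ = 2 × 7.29×10⁻⁵ × sin 66° = 1.33×10⁻⁴ s⁻¹
Wind speed in SI: 42.8 knots = 22.0 m/s
Geostrophic balance rearranged: |∂P/∂n| = f ρ V_g
|∂P/∂n| = 1.33×10⁻⁴ × 1.16 × 22.0 = 3.40×10⁻³ Pa/m
Isobar spacing: Δn = ΔP/|∂P/∂n| = 200 Pa / 3.40×10⁻³ Pa/m = 58790 m ≈ 59 km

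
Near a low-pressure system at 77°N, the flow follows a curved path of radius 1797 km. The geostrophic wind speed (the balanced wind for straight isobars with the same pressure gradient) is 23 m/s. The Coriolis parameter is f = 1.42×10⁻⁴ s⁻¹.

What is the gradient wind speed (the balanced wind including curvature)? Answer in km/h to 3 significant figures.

Around a low, centrifugal force acts outward with Coriolis, so pressure-gradient force balances both:
(1/ρ)|∂P/∂n| = fV + V²/R  →  V² + fR·V − fR·V_g = 0
With fR = 1.42×10⁻⁴ × 1797×10³ m = 255 m/s:
V = [−fR + √((fR)² + 4 fR V_g)]/2 = [−255 + √(255² + 4×255×23)]/2 = 21.2 m/s
Subgeostrophic (V < V_g = 23 m/s), as expected around a low.
Converting: 21.2 m/s × 3.6 = 76.4 km/h

76.4 km/h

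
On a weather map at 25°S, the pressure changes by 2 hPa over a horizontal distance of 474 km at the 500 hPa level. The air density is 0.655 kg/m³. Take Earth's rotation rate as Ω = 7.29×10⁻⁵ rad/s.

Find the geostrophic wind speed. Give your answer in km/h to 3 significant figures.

37.6 km/h

Coriolis parameter at 25°S:
f = 2Ω sin φ = 2 × 7.29×10⁻⁵ × sin 25° = 6.16×10⁻⁵ s⁻¹
Pressure gradient: |∂P/∂n| = 200 Pa / 474000 m = 4.22×10⁻⁴ Pa/m
Geostrophic balance (pressure-gradient force = Coriolis force):
V_g = (1/(fρ)) |∂P/∂n| = 4.22×10⁻⁴ / (6.16×10⁻⁵ × 0.655) = 10.5 m/s
Converting: 10.5 m/s × 3.6 = 37.6 km/h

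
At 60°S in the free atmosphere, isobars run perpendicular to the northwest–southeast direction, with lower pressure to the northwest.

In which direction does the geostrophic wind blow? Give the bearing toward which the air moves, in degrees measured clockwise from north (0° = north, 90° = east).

The pressure-gradient force points toward the northwest (bearing 315°).
Geostrophic balance: in the Southern Hemisphere the Coriolis force deflects motion to the left, so the geostrophic wind blows 90° to the left of the pressure-gradient force (low pressure on the right).
Rotating 315° by 90° counterclockwise gives 225° — the wind blows toward the southwest.

225°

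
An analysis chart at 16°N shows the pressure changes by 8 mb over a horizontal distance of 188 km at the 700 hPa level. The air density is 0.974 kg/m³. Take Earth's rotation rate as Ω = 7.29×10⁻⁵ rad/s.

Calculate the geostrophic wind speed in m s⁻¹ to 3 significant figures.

Coriolis parameter at 16°N:
f = 2Ω sin φ = 2 × 7.29×10⁻⁵ × sin 16° = 4.02×10⁻⁵ s⁻¹
Pressure gradient: |∂P/∂n| = 800 Pa / 188000 m = 4.26×10⁻³ Pa/m
Geostrophic balance (pressure-gradient force = Coriolis force):
V_g = (1/(fρ)) |∂P/∂n| = 4.26×10⁻³ / (4.02×10⁻⁵ × 0.974) = 109 m/s

109 m s⁻¹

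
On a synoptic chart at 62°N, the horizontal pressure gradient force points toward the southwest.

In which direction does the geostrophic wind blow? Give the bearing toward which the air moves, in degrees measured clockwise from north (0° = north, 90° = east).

The pressure-gradient force points toward the southwest (bearing 225°).
Geostrophic balance: in the Northern Hemisphere the Coriolis force deflects motion to the right, so the geostrophic wind blows 90° to the right of the pressure-gradient force (low pressure on the left).
Rotating 225° by 90° clockwise gives 315° — the wind blows toward the northwest.

315°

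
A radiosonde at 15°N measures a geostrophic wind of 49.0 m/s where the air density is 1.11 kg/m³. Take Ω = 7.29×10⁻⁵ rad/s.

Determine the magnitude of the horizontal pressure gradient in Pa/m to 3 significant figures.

Coriolis parameter at 15°N:
f = 2Ω sin φ = 2 × 7.29×10⁻⁵ × sin 15° = 3.77×10⁻⁵ s⁻¹
Geostrophic balance rearranged: |∂P/∂n| = f ρ V_g
|∂P/∂n| = 3.77×10⁻⁵ × 1.11 × 49.0 = 2.05×10⁻³ Pa/m

2.05×10⁻³ Pa/m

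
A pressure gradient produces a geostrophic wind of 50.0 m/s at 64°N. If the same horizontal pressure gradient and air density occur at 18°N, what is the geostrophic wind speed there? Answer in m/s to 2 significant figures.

150 m/s

With the same pressure gradient and density, V_g ∝ 1/f ∝ 1/sin φ.
V₂ = V₁ · sin φ₁ / sin φ₂ = 50.0 × sin 64° / sin 18°
V₂ = 50.0 × 0.8988/0.3090 = 150 m/s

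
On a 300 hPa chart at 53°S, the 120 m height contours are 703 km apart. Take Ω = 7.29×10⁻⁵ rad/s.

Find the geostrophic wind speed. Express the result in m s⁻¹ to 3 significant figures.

Coriolis parameter at 53°S:
f = 2Ω sin φ = 2 × 7.29×10⁻⁵ × sin 53° = 1.16×10⁻⁴ s⁻¹
Height gradient: |∂Z/∂n| = 120 m / 703000 m = 1.71×10⁻⁴
On a pressure surface, geostrophic balance gives V_g = (g/f)|∂Z/∂n|:
V_g = 9.81 × 1.71×10⁻⁴ / 1.16×10⁻⁴ = 14.4 m/s

14.4 m s⁻¹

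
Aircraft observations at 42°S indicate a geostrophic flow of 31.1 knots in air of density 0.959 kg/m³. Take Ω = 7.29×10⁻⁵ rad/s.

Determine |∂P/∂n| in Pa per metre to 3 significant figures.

Coriolis parameter at 42°S:
f = 2Ω sin φ = 2 × 7.29×10⁻⁵ × sin 42° = 9.76×10⁻⁵ s⁻¹
Wind speed in SI: 31.1 knots = 16.0 m/s
Geostrophic balance rearranged: |∂P/∂n| = f ρ V_g
|∂P/∂n| = 9.76×10⁻⁵ × 0.959 × 16.0 = 1.50×10⁻³ Pa/m

1.50×10⁻³ Pa/m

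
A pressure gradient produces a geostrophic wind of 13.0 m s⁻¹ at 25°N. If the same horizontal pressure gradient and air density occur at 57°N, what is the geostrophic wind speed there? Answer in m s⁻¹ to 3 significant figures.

With the same pressure gradient and density, V_g ∝ 1/f ∝ 1/sin φ.
V₂ = V₁ · sin φ₁ / sin φ₂ = 13.0 × sin 25° / sin 57°
V₂ = 13.0 × 0.4226/0.8387 = 6.55 m s⁻¹

6.55 m s⁻¹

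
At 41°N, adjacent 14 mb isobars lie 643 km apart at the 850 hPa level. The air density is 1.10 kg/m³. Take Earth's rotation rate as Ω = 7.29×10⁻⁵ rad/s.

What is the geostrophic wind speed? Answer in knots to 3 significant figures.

Coriolis parameter at 41°N:
f = 2Ω sin φ = 2 × 7.29×10⁻⁵ × sin 41° = 9.57×10⁻⁵ s⁻¹
Pressure gradient: |∂P/∂n| = 1400 Pa / 643000 m = 2.18×10⁻³ Pa/m
Geostrophic balance (pressure-gradient force = Coriolis force):
V_g = (1/(fρ)) |∂P/∂n| = 2.18×10⁻³ / (9.57×10⁻⁵ × 1.10) = 20.7 m/s
Converting: 20.7 m/s × 1.944 = 40.2 knots

40.2 knots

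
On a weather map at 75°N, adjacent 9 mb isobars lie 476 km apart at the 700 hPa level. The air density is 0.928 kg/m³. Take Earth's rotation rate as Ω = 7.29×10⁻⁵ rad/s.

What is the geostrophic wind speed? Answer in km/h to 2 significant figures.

52 km/h

Coriolis parameter at 75°N:
f = 2Ω sin φ = 2 × 7.29×10⁻⁵ × sin 75° = 1.41×10⁻⁴ s⁻¹
Pressure gradient: |∂P/∂n| = 900 Pa / 476000 m = 1.89×10⁻³ Pa/m
Geostrophic balance (pressure-gradient force = Coriolis force):
V_g = (1/(fρ)) |∂P/∂n| = 1.89×10⁻³ / (1.41×10⁻⁴ × 0.928) = 14.5 m/s
Converting: 14.5 m/s × 3.6 = 52 km/h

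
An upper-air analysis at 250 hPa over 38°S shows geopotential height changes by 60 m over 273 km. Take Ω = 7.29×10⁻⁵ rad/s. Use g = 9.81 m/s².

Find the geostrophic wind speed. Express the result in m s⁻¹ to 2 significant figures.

24 m s⁻¹

Coriolis parameter at 38°S:
f = 2Ω sin φ = 2 × 7.29×10⁻⁵ × sin 38° = 8.98×10⁻⁵ s⁻¹
Height gradient: |∂Z/∂n| = 60 m / 273000 m = 2.20×10⁻⁴
On a pressure surface, geostrophic balance gives V_g = (g/f)|∂Z/∂n|:
V_g = 9.81 × 2.20×10⁻⁴ / 8.98×10⁻⁵ = 24.0 m/s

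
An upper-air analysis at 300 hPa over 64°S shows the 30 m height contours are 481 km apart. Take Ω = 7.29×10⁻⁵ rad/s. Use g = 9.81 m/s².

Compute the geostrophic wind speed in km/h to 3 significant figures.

16.8 km/h

Coriolis parameter at 64°S:
f = 2Ω sin φ = 2 × 7.29×10⁻⁵ × sin 64° = 1.31×10⁻⁴ s⁻¹
Height gradient: |∂Z/∂n| = 30 m / 481000 m = 6.24×10⁻⁵
On a pressure surface, geostrophic balance gives V_g = (g/f)|∂Z/∂n|:
V_g = 9.81 × 6.24×10⁻⁵ / 1.31×10⁻⁴ = 4.67 m/s
Converting: 4.67 m/s × 3.6 = 16.8 km/h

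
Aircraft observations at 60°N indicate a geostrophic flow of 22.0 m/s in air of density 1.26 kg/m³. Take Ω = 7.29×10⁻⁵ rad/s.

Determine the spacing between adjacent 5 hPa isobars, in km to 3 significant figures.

143 km

Coriolis parameter at 60°N:
f = 2Ω sin φ = 2 × 7.29×10⁻⁵ × sin 60° = 1.26×10⁻⁴ s⁻¹
Geostrophic balance rearranged: |∂P/∂n| = f ρ V_g
|∂P/∂n| = 1.26×10⁻⁴ × 1.26 × 22.0 = 3.50×10⁻³ Pa/m
Isobar spacing: Δn = ΔP/|∂P/∂n| = 500 Pa / 3.50×10⁻³ Pa/m = 142853 m ≈ 143 km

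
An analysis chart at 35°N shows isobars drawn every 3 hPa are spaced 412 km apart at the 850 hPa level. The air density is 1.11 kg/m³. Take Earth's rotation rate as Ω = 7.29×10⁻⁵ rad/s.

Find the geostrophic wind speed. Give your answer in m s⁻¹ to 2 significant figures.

7.8 m s⁻¹

Coriolis parameter at 35°N:
f = 2Ω sin φ = 2 × 7.29×10⁻⁵ × sin 35° = 8.36×10⁻⁵ s⁻¹
Pressure gradient: |∂P/∂n| = 300 Pa / 412000 m = 7.28×10⁻⁴ Pa/m
Geostrophic balance (pressure-gradient force = Coriolis force):
V_g = (1/(fρ)) |∂P/∂n| = 7.28×10⁻⁴ / (8.36×10⁻⁵ × 1.11) = 7.84 m/s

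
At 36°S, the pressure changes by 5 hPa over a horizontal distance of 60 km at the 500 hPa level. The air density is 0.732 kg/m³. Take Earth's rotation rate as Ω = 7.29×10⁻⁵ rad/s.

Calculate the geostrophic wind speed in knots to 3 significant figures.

258 knots

Coriolis parameter at 36°S:
f = 2Ω sin φ = 2 × 7.29×10⁻⁵ × sin 36° = 8.57×10⁻⁵ s⁻¹
Pressure gradient: |∂P/∂n| = 500 Pa / 60000 m = 8.33×10⁻³ Pa/m
Geostrophic balance (pressure-gradient force = Coriolis force):
V_g = (1/(fρ)) |∂P/∂n| = 8.33×10⁻³ / (8.57×10⁻⁵ × 0.732) = 133 m/s
Converting: 133 m/s × 1.944 = 258 knots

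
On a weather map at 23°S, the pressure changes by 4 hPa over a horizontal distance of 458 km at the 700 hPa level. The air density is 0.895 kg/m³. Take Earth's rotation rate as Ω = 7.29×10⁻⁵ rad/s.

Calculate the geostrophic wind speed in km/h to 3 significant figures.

61.7 km/h

Coriolis parameter at 23°S:
f = 2Ω sin φ = 2 × 7.29×10⁻⁵ × sin 23° = 5.70×10⁻⁵ s⁻¹
Pressure gradient: |∂P/∂n| = 400 Pa / 458000 m = 8.73×10⁻⁴ Pa/m
Geostrophic balance (pressure-gradient force = Coriolis force):
V_g = (1/(fρ)) |∂P/∂n| = 8.73×10⁻⁴ / (5.70×10⁻⁵ × 0.895) = 17.1 m/s
Converting: 17.1 m/s × 3.6 = 61.7 km/h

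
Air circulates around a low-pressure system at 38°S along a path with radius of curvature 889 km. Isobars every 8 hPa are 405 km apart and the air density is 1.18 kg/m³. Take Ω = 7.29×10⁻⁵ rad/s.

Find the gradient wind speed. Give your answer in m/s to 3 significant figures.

Coriolis parameter at 38°S:
f = 2Ω sin φ = 2 × 7.29×10⁻⁵ × sin 38° = 8.98×10⁻⁵ s⁻¹
Pressure gradient: |∂P/∂n| = 800 Pa / 405000 m = 1.98×10⁻³ Pa/m
Geostrophic speed: V_g = |∂P/∂n|/(fρ) = 1.98×10⁻³/(8.98×10⁻⁵ × 1.18) = 18.6 m/s
Around a low, centrifugal force acts outward with Coriolis, so pressure-gradient force balances both:
(1/ρ)|∂P/∂n| = fV + V²/R  →  V² + fR·V − fR·V_g = 0
With fR = 8.98×10⁻⁵ × 889×10³ m = 79.8 m/s:
V = [−fR + √((fR)² + 4 fR V_g)]/2 = [−79.8 + √(79.8² + 4×79.8×18.6)]/2 = 15.6 m/s
Subgeostrophic (V < V_g = 18.6 m/s), as expected around a low.

15.6 m/s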